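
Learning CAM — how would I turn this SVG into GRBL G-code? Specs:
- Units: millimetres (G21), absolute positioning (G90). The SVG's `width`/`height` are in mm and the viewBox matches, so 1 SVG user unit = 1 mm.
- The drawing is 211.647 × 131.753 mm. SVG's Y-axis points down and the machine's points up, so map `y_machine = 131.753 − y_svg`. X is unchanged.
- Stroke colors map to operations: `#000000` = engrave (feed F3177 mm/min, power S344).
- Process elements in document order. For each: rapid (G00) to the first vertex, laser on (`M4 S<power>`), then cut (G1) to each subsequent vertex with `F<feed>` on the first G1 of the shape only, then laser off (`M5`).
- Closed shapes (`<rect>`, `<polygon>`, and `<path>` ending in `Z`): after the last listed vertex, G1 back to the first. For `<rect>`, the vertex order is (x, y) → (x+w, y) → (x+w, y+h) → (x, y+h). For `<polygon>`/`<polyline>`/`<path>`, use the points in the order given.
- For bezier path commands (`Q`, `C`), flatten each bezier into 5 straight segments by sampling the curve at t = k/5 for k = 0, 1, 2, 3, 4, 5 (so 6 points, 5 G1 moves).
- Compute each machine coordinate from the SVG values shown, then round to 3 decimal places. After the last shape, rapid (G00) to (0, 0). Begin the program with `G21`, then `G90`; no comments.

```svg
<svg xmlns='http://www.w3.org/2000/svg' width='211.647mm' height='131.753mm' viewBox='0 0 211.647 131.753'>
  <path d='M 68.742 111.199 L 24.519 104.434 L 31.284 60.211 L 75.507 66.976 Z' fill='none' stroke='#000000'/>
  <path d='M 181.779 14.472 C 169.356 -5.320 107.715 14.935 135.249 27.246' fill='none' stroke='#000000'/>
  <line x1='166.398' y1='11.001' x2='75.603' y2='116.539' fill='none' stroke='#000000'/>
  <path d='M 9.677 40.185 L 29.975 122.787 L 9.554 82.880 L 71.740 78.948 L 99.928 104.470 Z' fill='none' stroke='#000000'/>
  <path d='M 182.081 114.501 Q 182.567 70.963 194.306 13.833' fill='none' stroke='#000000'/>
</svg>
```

G21
G90
G00 X68.742 Y20.554
M4 S344
G1 X24.519 Y27.319 F3177
G1 X31.284 Y71.542
G1 X75.507 Y64.777
G1 X68.742 Y20.554
M5
G00 X181.779 Y117.281
M4 S344
G1 X169.526 Y124.734 F3177
G1 X152.104 Y124.880
G1 X136.155 Y120.022
G1 X128.322 Y112.463
G1 X135.249 Y104.507
M5
G00 X166.398 Y120.752
M4 S344
G1 X75.603 Y15.214 F3177
M5
G00 X9.677 Y91.568
M4 S344
G1 X29.975 Y8.966 F3177
G1 X9.554 Y48.873
G1 X71.740 Y52.805
G1 X99.928 Y27.283
G1 X9.677 Y91.568
M5
G00 X182.081 Y17.252
M4 S344
G1 X182.726 Y35.211 F3177
G1 X184.270 Y54.257
G1 X186.715 Y74.391
G1 X190.061 Y95.612
G1 X194.306 Y117.920
M5
G00 X0.000 Y0.000

1 u = 1 mm; y_m = 131.753 − y.

[1] `<path>` regular polygon, #000000→engrave S344 F3177: (68.742,20.554) → (24.519,27.319) → (31.284,71.542) → (75.507,64.777) → (68.742,20.554) (closed)

[2] `<path>` cubic bezier, #000000→engrave S344 F3177: (181.779,117.281) → (169.526,124.734) → (152.104,124.880) → (136.155,120.022) → (128.322,112.463) → (135.249,104.507)

[3] `<line>` line segment, #000000→engrave S344 F3177: (166.398,120.752) → (75.603,15.214)

[4] `<path>` closed polygon, #000000→engrave S344 F3177: (9.677,91.568) → (29.975,8.966) → (9.554,48.873) → (71.740,52.805) → (99.928,27.283) → (9.677,91.568) (closed)

[5] `<path>` quadratic bezier, #000000→engrave S344 F3177: (182.081,17.252) → (182.726,35.211) → (184.270,54.257) → (186.715,74.391) → (190.061,95.612) → (194.306,117.920)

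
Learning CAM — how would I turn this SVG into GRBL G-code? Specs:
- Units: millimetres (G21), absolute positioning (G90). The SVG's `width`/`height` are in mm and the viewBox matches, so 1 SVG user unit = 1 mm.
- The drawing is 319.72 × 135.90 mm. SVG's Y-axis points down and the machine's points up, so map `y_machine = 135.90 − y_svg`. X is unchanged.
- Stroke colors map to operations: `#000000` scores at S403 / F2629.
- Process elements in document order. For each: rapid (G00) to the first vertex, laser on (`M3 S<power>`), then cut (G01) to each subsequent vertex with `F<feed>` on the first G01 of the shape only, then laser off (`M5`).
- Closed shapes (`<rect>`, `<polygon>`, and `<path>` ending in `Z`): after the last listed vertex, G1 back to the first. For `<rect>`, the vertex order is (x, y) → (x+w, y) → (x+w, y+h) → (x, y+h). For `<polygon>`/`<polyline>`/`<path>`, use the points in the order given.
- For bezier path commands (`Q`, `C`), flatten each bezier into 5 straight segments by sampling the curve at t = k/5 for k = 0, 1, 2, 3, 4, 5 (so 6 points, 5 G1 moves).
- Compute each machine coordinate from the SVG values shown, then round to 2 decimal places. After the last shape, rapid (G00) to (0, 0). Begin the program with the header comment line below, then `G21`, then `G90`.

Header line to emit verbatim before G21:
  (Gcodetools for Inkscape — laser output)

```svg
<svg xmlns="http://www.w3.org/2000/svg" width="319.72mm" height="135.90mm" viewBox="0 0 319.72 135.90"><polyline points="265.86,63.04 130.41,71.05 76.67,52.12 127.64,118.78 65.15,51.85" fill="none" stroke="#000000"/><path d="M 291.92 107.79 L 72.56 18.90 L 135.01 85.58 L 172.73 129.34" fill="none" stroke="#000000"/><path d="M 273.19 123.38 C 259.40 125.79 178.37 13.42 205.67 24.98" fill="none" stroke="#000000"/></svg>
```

1 u = 1 mm; y_m = 135.90 − y.

[1] `<polyline>` open polyline, #000000→score S403 F2629: (265.86,72.86) → (130.41,64.85) → (76.67,83.78) → (127.64,17.12) → (65.15,84.05)

[2] `<path>` open polyline, #000000→score S403 F2629: (291.92,28.11) → (72.56,117.00) → (135.01,50.32) → (172.73,6.56)

[3] `<path>` cubic bezier, #000000→score S403 F2629: (273.19,12.52) → (258.25,22.94) → (235.60,49.44) → (213.67,80.58) → (200.89,104.89) → (205.67,110.92)

(Gcodetools for Inkscape — laser output)
G21
G90
G00 X265.86 Y72.86
M3 S403
G01 X130.41 Y64.85 F2629
G01 X76.67 Y83.78
G01 X127.64 Y17.12
G01 X65.15 Y84.05
M5
G00 X291.92 Y28.11
M3 S403
G01 X72.56 Y117.00 F2629
G01 X135.01 Y50.32
G01 X172.73 Y6.56
M5
G00 X273.19 Y12.52
M3 S403
G01 X258.25 Y22.94 F2629
G01 X235.60 Y49.44
G01 X213.67 Y80.58
G01 X200.89 Y104.89
G01 X205.67 Y110.92
M5
G00 X0.00 Y0.00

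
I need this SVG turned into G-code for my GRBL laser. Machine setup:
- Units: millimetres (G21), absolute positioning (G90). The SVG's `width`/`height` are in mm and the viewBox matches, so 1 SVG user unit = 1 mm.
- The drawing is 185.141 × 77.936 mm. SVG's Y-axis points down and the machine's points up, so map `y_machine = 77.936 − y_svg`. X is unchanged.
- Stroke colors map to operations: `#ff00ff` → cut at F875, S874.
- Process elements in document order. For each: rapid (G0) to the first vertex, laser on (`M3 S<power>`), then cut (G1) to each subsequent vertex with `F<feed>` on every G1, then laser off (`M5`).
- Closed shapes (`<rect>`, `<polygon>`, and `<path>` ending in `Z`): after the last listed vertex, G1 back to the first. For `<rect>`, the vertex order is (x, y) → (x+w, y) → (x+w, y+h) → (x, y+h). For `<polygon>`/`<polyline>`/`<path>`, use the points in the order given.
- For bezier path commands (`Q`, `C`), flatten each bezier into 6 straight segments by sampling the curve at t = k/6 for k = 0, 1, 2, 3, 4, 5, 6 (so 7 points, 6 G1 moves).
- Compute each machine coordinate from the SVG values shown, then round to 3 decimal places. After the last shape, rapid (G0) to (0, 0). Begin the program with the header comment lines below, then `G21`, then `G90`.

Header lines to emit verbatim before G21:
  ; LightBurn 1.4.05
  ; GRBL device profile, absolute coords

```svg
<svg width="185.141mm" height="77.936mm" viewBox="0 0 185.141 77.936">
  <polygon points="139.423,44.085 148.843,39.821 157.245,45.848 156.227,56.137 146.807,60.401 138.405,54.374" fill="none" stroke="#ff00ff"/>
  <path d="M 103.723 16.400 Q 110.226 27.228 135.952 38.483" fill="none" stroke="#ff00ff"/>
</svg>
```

; LightBurn 1.4.05
; GRBL device profile, absolute coords
G21
G90
G0 X139.423 Y33.851
M3 S874
G1 X148.843 Y38.115 F875
G1 X157.245 Y32.088 F875
G1 X156.227 Y21.799 F875
G1 X146.807 Y17.535 F875
G1 X138.405 Y23.562 F875
G1 X139.423 Y33.851 F875
M5
G0 X103.723 Y61.536
M3 S874
G1 X106.425 Y57.915 F875
G1 X110.194 Y54.270 F875
G1 X115.032 Y50.601 F875
G1 X120.937 Y46.909 F875
G1 X127.911 Y43.193 F875
G1 X135.952 Y39.453 F875
M5
G0 X0.000 Y0.000

Since the viewBox matches the mm dimensions, user units are millimetres directly. The only transform is the Y-flip y_m = 77.936 − y_svg.

Shape 1 is a regular polygon drawn with `<polygon>`. Its stroke #ff00ff means cut at S874, F875. After flipping Y the toolpath is (139.423,33.851) → (148.843,38.115) → (157.245,32.088) → (156.227,21.799) → (146.807,17.535) → (138.405,23.562) → (139.423,33.851), returning to the start.

Shape 2 is a quadratic bezier drawn with `<path>`. Its stroke #ff00ff means cut at S874, F875. After flipping Y the toolpath is (103.723,61.536) → (106.425,57.915) → (110.194,54.270) → (115.032,50.601) → (120.937,46.909) → (127.911,43.193) → (135.952,39.453).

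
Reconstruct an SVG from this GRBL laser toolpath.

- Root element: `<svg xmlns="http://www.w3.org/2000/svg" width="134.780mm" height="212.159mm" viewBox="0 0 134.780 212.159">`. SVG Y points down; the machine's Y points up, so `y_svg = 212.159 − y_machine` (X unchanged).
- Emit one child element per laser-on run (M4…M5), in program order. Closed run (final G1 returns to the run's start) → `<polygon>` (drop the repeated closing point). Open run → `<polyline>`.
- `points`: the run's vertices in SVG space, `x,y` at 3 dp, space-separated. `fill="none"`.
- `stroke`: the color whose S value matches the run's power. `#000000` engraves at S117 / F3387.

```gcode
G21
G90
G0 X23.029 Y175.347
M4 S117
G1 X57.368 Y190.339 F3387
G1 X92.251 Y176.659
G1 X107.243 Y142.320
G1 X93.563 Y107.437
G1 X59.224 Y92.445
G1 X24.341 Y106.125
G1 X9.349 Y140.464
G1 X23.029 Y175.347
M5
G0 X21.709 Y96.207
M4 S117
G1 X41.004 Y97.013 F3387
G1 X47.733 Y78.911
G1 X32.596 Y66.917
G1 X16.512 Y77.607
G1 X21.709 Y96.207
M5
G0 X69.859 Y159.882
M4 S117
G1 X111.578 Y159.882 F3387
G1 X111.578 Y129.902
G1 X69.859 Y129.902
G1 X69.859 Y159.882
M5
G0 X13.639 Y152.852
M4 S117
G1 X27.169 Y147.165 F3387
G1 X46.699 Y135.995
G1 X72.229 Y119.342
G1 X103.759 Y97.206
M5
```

y_svg = 212.159 − y_m. Every run uses S117, so all elements get stroke `#000000` (engrave).

[1] closed run; points: 23.029,36.812 57.368,21.820 92.251,35.500 107.243,69.839 93.563,104.722 59.224,119.714 24.341,106.034 9.349,71.695

[2] closed run; points: 21.709,115.952 41.004,115.146 47.733,133.248 32.596,145.242 16.512,134.552

[3] closed run; points: 69.859,52.277 111.578,52.277 111.578,82.257 69.859,82.257

[4] open run; points: 13.639,59.307 27.169,64.994 46.699,76.164 72.229,92.817 103.759,114.953

<svg xmlns="http://www.w3.org/2000/svg" width="134.780mm" height="212.159mm" viewBox="0 0 134.780 212.159">
  <polygon points="23.029,36.812 57.368,21.820 92.251,35.500 107.243,69.839 93.563,104.722 59.224,119.714 24.341,106.034 9.349,71.695" fill="none" stroke="#000000"/>
  <polygon points="21.709,115.952 41.004,115.146 47.733,133.248 32.596,145.242 16.512,134.552" fill="none" stroke="#000000"/>
  <polygon points="69.859,52.277 111.578,52.277 111.578,82.257 69.859,82.257" fill="none" stroke="#000000"/>
  <polyline points="13.639,59.307 27.169,64.994 46.699,76.164 72.229,92.817 103.759,114.953" fill="none" stroke="#000000"/>
</svg>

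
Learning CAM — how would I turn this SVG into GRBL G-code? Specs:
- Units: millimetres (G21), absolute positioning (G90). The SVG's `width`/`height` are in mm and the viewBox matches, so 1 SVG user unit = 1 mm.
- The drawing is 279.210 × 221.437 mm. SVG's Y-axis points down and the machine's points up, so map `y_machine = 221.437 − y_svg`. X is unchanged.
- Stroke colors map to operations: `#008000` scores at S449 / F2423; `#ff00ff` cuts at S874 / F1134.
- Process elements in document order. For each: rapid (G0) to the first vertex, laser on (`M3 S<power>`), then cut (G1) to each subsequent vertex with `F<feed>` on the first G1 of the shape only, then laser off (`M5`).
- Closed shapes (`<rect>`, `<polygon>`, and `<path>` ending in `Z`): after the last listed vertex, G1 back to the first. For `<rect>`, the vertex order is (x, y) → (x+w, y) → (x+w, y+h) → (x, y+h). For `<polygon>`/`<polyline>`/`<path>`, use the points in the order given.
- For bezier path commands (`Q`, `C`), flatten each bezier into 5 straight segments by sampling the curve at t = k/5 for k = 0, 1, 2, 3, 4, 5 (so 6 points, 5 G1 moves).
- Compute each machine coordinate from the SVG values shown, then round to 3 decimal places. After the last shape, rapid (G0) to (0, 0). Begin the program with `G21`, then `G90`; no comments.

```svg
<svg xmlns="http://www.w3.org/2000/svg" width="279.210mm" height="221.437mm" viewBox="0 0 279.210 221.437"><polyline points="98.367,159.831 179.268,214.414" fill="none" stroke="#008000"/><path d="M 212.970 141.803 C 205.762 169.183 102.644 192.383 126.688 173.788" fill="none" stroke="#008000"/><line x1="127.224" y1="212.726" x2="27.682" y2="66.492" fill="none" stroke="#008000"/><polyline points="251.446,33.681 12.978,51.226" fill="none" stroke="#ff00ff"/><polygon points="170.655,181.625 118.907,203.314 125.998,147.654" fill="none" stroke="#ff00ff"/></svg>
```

G21
G90
G0 X98.367 Y61.606
M3 S449
G1 X179.268 Y7.023 F2423
M5
G0 X212.970 Y79.634
M3 S449
G1 X198.921 Y64.009 F2423
G1 X172.560 Y51.192
G1 X144.596 Y42.989
G1 X125.736 Y41.206
G1 X126.688 Y47.649
M5
G0 X127.224 Y8.711
M3 S449
G1 X27.682 Y154.945 F2423
M5
G0 X251.446 Y187.756
M3 S874
G1 X12.978 Y170.211 F1134
M5
G0 X170.655 Y39.812
M3 S874
G1 X118.907 Y18.123 F1134
G1 X125.998 Y73.783
G1 X170.655 Y39.812
M5
G0 X0.000 Y0.000

Since the viewBox matches the mm dimensions, user units are millimetres directly. The only transform is the Y-flip y_m = 221.437 − y_svg.

Shape 1 is a line segment drawn with `<polyline>`. Its stroke #008000 means score at S449, F2423. After flipping Y the toolpath is (98.367,61.606) → (179.268,7.023).

Shape 2 is a cubic bezier drawn with `<path>`. Its stroke #008000 means score at S449, F2423. After flipping Y the toolpath is (212.970,79.634) → (198.921,64.009) → (172.560,51.192) → (144.596,42.989) → (125.736,41.206) → (126.688,47.649).

Shape 3 is a line segment drawn with `<line>`. Its stroke #008000 means score at S449, F2423. After flipping Y the toolpath is (127.224,8.711) → (27.682,154.945).

Shape 4 is a line segment drawn with `<polyline>`. Its stroke #ff00ff means cut at S874, F1134. After flipping Y the toolpath is (251.446,187.756) → (12.978,170.211).

Shape 5 is a regular polygon drawn with `<polygon>`. Its stroke #ff00ff means cut at S874, F1134. After flipping Y the toolpath is (170.655,39.812) → (118.907,18.123) → (125.998,73.783) → (170.655,39.812), returning to the start.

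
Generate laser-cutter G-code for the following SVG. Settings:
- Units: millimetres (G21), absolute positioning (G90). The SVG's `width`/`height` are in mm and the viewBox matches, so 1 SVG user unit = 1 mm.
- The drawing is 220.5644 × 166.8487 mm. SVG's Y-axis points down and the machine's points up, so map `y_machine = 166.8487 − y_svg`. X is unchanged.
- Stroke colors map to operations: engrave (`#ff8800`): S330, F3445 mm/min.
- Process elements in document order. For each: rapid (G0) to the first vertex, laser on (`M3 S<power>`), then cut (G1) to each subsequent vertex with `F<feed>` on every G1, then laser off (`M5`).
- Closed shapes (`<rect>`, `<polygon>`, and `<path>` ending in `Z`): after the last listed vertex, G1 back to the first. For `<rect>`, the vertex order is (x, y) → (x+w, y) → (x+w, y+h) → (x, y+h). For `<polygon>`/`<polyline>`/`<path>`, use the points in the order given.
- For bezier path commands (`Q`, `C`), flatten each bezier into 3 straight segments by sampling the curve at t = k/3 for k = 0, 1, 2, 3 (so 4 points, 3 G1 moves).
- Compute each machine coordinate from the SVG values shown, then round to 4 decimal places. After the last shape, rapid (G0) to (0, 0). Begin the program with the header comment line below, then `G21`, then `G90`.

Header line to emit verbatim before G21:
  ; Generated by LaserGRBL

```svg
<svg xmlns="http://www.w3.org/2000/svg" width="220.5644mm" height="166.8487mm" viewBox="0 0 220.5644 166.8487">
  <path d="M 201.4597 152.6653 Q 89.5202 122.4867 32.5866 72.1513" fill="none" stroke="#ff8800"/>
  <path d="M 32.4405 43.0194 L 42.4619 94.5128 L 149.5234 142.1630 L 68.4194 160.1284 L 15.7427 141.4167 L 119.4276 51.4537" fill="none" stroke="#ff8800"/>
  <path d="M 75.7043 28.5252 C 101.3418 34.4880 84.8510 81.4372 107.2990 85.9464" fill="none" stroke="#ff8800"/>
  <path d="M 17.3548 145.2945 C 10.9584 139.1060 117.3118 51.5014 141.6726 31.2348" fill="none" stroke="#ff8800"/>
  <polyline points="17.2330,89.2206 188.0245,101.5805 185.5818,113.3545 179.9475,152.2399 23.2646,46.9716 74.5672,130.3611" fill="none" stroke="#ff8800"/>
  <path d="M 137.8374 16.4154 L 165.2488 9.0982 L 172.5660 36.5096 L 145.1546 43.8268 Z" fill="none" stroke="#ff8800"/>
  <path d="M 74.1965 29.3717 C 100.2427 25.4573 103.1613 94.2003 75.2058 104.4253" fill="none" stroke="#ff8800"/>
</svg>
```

Since the viewBox matches the mm dimensions, user units are millimetres directly. The only transform is the Y-flip y_m = 166.8487 − y_svg.

Shape 1 is a quadratic bezier drawn with `<path>`. Its stroke #ff8800 means engrave at S330, F3445. After flipping Y the toolpath is (201.4597,14.1834) → (132.9451,36.5421) → (76.6541,63.3801) → (32.5866,94.6974).

Shape 2 is a open polyline drawn with `<path>`. Its stroke #ff8800 means engrave at S330, F3445. After flipping Y the toolpath is (32.4405,123.8293) → (42.4619,72.3359) → (149.5234,24.6857) → (68.4194,6.7203) → (15.7427,25.4320) → (119.4276,115.3950).

Shape 3 is a cubic bezier drawn with `<path>`. Its stroke #ff8800 means engrave at S330, F3445. After flipping Y the toolpath is (75.7043,138.3235) → (90.3015,121.7884) → (94.8281,96.4683) → (107.2990,80.9023).

Shape 4 is a cubic bezier drawn with `<path>`. Its stroke #ff8800 means engrave at S330, F3445. After flipping Y the toolpath is (17.3548,21.5542) → (41.3290,49.3720) → (97.1936,98.4107) → (141.6726,135.6139).

Shape 5 is a open polyline drawn with `<polyline>`. Its stroke #ff8800 means engrave at S330, F3445. After flipping Y the toolpath is (17.2330,77.6281) → (188.0245,65.2682) → (185.5818,53.4942) → (179.9475,14.6088) → (23.2646,119.8771) → (74.5672,36.4876).

Shape 6 is a regular polygon drawn with `<path>`. Its stroke #ff8800 means engrave at S330, F3445. After flipping Y the toolpath is (137.8374,150.4333) → (165.2488,157.7505) → (172.5660,130.3391) → (145.1546,123.0219) → (137.8374,150.4333), returning to the start.

Shape 7 is a cubic bezier drawn with `<path>`. Its stroke #ff8800 means engrave at S330, F3445. After flipping Y the toolpath is (74.1965,137.4770) → (92.2466,122.0306) → (93.1568,87.2961) → (75.2058,62.4234).

; Generated by LaserGRBL
G21
G90
G0 X201.4597 Y14.1834
M3 S330
G1 X132.9451 Y36.5421 F3445
G1 X76.6541 Y63.3801 F3445
G1 X32.5866 Y94.6974 F3445
M5
G0 X32.4405 Y123.8293
M3 S330
G1 X42.4619 Y72.3359 F3445
G1 X149.5234 Y24.6857 F3445
G1 X68.4194 Y6.7203 F3445
G1 X15.7427 Y25.4320 F3445
G1 X119.4276 Y115.3950 F3445
M5
G0 X75.7043 Y138.3235
M3 S330
G1 X90.3015 Y121.7884 F3445
G1 X94.8281 Y96.4683 F3445
G1 X107.2990 Y80.9023 F3445
M5
G0 X17.3548 Y21.5542
M3 S330
G1 X41.3290 Y49.3720 F3445
G1 X97.1936 Y98.4107 F3445
G1 X141.6726 Y135.6139 F3445
M5
G0 X17.2330 Y77.6281
M3 S330
G1 X188.0245 Y65.2682 F3445
G1 X185.5818 Y53.4942 F3445
G1 X179.9475 Y14.6088 F3445
G1 X23.2646 Y119.8771 F3445
G1 X74.5672 Y36.4876 F3445
M5
G0 X137.8374 Y150.4333
M3 S330
G1 X165.2488 Y157.7505 F3445
G1 X172.5660 Y130.3391 F3445
G1 X145.1546 Y123.0219 F3445
G1 X137.8374 Y150.4333 F3445
M5
G0 X74.1965 Y137.4770
M3 S330
G1 X92.2466 Y122.0306 F3445
G1 X93.1568 Y87.2961 F3445
G1 X75.2058 Y62.4234 F3445
M5
G0 X0.0000 Y0.0000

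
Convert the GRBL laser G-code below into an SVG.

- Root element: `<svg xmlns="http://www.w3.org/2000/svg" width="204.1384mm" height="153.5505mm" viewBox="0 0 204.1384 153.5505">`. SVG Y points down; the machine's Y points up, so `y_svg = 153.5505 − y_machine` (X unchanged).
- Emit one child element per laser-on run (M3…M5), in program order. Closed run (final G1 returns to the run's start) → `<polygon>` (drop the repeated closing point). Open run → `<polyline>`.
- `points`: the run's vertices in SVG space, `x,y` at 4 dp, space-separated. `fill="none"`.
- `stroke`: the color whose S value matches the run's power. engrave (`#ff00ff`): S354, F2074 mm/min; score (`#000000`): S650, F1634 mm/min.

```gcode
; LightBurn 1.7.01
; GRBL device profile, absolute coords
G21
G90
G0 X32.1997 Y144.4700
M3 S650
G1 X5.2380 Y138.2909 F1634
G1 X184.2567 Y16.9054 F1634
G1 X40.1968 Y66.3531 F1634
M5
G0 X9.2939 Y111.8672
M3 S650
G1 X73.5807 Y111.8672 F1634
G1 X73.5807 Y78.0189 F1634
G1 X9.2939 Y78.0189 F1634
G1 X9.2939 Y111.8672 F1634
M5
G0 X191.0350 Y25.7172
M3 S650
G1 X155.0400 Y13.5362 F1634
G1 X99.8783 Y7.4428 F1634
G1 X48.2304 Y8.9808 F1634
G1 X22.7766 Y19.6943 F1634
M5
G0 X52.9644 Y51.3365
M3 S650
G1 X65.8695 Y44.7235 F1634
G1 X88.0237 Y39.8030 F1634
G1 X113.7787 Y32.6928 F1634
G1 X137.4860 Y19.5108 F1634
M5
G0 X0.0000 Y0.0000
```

<svg xmlns="http://www.w3.org/2000/svg" width="204.1384mm" height="153.5505mm" viewBox="0 0 204.1384 153.5505">
  <polyline points="32.1997,9.0805 5.2380,15.2596 184.2567,136.6451 40.1968,87.1974" fill="none" stroke="#000000"/>
  <polygon points="9.2939,41.6833 73.5807,41.6833 73.5807,75.5316 9.2939,75.5316" fill="none" stroke="#000000"/>
  <polyline points="191.0350,127.8333 155.0400,140.0143 99.8783,146.1077 48.2304,144.5697 22.7766,133.8562" fill="none" stroke="#000000"/>
  <polyline points="52.9644,102.2140 65.8695,108.8270 88.0237,113.7475 113.7787,120.8577 137.4860,134.0397" fill="none" stroke="#000000"/>
</svg>

Machine Y-up, SVG Y-down with viewBox height 153.5505, so y_svg = 153.5505 − y_machine; X carries over. Every run uses S650, so all elements get stroke `#000000` (score).

Run 1: The run is open, so emit a `<polyline>` with points (Y-flipped): 32.1997,9.0805 5.2380,15.2596 184.2567,136.6451 40.1968,87.1974.

Run 2: The run returns to its start, so emit a `<polygon>` with points (Y-flipped): 9.2939,41.6833 73.5807,41.6833 73.5807,75.5316 9.2939,75.5316.

Run 3: The run is open, so emit a `<polyline>` with points (Y-flipped): 191.0350,127.8333 155.0400,140.0143 99.8783,146.1077 48.2304,144.5697 22.7766,133.8562.

Run 4: The run is open, so emit a `<polyline>` with points (Y-flipped): 52.9644,102.2140 65.8695,108.8270 88.0237,113.7475 113.7787,120.8577 137.4860,134.0397.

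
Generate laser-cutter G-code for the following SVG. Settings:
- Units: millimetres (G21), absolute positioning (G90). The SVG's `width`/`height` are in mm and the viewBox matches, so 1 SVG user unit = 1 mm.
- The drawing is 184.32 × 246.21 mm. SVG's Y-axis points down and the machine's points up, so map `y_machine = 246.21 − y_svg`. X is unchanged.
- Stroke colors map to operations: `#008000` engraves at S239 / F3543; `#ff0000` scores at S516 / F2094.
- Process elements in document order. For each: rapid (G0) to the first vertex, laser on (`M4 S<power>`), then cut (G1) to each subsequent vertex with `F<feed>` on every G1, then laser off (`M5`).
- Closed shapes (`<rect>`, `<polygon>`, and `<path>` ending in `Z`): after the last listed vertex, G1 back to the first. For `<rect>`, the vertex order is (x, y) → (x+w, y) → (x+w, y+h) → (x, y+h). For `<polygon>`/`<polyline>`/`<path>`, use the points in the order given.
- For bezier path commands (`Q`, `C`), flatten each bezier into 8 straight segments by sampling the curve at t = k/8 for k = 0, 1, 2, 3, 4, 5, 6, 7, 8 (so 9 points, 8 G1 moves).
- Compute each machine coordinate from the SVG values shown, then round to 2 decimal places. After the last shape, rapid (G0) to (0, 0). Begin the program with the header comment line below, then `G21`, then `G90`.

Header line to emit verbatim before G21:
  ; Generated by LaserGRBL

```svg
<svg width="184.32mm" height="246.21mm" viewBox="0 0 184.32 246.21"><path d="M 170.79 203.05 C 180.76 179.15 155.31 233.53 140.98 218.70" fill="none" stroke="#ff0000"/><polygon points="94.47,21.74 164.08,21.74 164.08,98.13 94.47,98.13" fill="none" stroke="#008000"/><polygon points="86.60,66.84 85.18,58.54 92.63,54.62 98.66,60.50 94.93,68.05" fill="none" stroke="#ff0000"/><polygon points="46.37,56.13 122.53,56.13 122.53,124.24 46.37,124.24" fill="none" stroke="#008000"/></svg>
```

; Generated by LaserGRBL
G21
G90
G0 X170.79 Y43.16
M4 S516
G1 X172.96 Y48.74 F2094
G1 X172.35 Y48.71 F2094
G1 X169.52 Y44.80 F2094
G1 X165.00 Y38.74 F2094
G1 X159.34 Y32.25 F2094
G1 X153.09 Y27.06 F2094
G1 X146.78 Y24.90 F2094
G1 X140.98 Y27.51 F2094
M5
G0 X94.47 Y224.47
M4 S239
G1 X164.08 Y224.47 F3543
G1 X164.08 Y148.08 F3543
G1 X94.47 Y148.08 F3543
G1 X94.47 Y224.47 F3543
M5
G0 X86.60 Y179.37
M4 S516
G1 X85.18 Y187.67 F2094
G1 X92.63 Y191.59 F2094
G1 X98.66 Y185.71 F2094
G1 X94.93 Y178.16 F2094
G1 X86.60 Y179.37 F2094
M5
G0 X46.37 Y190.08
M4 S239
G1 X122.53 Y190.08 F3543
G1 X122.53 Y121.97 F3543
G1 X46.37 Y121.97 F3543
G1 X46.37 Y190.08 F3543
M5
G0 X0.00 Y0.00

1 u = 1 mm; y_m = 246.21 − y.

[1] `<path>` cubic bezier, #ff0000→score S516 F2094: (170.79,43.16) → (172.96,48.74) → (172.35,48.71) → (169.52,44.80) → (165.00,38.74) → (159.34,32.25) → (153.09,27.06) → (146.78,24.90) → (140.98,27.51)

[2] `<polygon>` rectangle, #008000→engrave S239 F3543: (94.47,224.47) → (164.08,224.47) → (164.08,148.08) → (94.47,148.08) → (94.47,224.47) (closed)

[3] `<polygon>` regular polygon, #ff0000→score S516 F2094: (86.60,179.37) → (85.18,187.67) → (92.63,191.59) → (98.66,185.71) → (94.93,178.16) → (86.60,179.37) (closed)

[4] `<polygon>` rectangle, #008000→engrave S239 F3543: (46.37,190.08) → (122.53,190.08) → (122.53,121.97) → (46.37,121.97) → (46.37,190.08) (closed)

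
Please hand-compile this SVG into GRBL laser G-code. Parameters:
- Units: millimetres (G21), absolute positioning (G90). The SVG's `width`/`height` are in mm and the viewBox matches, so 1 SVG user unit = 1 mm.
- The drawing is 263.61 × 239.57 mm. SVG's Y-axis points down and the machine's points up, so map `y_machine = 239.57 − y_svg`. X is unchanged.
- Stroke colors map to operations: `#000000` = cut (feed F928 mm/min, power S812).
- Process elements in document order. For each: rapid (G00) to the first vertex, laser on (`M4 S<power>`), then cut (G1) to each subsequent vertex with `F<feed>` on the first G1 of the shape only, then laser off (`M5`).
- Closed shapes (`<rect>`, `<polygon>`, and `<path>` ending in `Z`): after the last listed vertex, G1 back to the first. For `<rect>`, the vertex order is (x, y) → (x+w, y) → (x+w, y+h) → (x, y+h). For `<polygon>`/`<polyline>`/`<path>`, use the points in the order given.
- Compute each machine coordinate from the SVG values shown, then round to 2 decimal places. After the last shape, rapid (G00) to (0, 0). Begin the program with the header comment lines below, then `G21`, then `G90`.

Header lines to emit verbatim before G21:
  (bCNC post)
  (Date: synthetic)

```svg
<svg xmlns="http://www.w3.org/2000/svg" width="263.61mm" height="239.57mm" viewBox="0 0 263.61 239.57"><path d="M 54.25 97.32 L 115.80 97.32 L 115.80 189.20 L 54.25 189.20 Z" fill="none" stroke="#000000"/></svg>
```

(bCNC post)
(Date: synthetic)
G21
G90
G00 X54.25 Y142.25
M4 S812
G1 X115.80 Y142.25 F928
G1 X115.80 Y50.37
G1 X54.25 Y50.37
G1 X54.25 Y142.25
M5
G00 X0.00 Y0.00

Since the viewBox matches the mm dimensions, user units are millimetres directly. The only transform is the Y-flip y_m = 239.57 − y_svg.

Shape 1 is a rectangle drawn with `<path>`. Its stroke #000000 means cut at S812, F928. After flipping Y the toolpath is (54.25,142.25) → (115.80,142.25) → (115.80,50.37) → (54.25,50.37) → (54.25,142.25), returning to the start.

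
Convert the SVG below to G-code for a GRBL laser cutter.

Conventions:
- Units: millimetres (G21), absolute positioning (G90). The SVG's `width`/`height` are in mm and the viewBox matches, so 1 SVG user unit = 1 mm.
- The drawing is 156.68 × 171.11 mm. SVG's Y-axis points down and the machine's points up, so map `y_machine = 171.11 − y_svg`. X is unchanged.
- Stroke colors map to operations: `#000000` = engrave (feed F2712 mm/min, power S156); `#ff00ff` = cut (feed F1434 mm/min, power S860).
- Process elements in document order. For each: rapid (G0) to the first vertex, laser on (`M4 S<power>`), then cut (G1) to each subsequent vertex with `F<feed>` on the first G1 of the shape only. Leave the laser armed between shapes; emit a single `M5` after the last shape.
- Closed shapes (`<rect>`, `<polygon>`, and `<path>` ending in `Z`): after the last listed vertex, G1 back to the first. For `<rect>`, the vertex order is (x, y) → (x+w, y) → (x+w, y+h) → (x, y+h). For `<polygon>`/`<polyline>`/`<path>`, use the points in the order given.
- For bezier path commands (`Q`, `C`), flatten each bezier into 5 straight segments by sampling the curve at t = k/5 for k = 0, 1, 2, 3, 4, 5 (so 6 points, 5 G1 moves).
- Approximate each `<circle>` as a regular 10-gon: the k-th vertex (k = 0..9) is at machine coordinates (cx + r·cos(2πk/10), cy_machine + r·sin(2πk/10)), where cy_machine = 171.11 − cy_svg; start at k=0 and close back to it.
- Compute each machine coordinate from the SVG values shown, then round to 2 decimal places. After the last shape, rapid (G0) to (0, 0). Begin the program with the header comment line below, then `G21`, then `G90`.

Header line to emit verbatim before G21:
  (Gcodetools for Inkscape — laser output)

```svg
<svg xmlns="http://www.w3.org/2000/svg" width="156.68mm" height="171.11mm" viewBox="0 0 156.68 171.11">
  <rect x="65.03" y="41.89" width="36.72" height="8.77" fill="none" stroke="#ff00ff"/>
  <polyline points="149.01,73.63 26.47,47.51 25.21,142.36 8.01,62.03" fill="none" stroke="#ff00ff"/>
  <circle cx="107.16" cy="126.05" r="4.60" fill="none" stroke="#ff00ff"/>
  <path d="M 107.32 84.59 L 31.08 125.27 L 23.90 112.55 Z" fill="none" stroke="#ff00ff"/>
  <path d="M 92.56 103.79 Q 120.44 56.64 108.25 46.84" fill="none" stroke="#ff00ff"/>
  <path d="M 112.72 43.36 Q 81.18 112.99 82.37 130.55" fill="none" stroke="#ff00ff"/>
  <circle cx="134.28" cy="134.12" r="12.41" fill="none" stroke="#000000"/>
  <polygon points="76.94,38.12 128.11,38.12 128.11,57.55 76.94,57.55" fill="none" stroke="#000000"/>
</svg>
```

(Gcodetools for Inkscape — laser output)
G21
G90
G0 X65.03 Y129.22
M4 S860
G1 X101.75 Y129.22 F1434
G1 X101.75 Y120.45
G1 X65.03 Y120.45
G1 X65.03 Y129.22
G0 X149.01 Y97.48
M4 S860
G1 X26.47 Y123.60 F1434
G1 X25.21 Y28.75
G1 X8.01 Y109.08
G0 X111.76 Y45.06
M4 S860
G1 X110.88 Y47.76 F1434
G1 X108.58 Y49.43
G1 X105.74 Y49.43
G1 X103.44 Y47.76
G1 X102.56 Y45.06
G1 X103.44 Y42.36
G1 X105.74 Y40.69
G1 X108.58 Y40.69
G1 X110.88 Y42.36
G1 X111.76 Y45.06
G0 X107.32 Y86.52
M4 S860
G1 X31.08 Y45.84 F1434
G1 X23.90 Y58.56
G1 X107.32 Y86.52
G0 X92.56 Y67.32
M4 S860
G1 X102.11 Y84.69 F1434
G1 X108.45 Y99.06
G1 X111.59 Y110.45
G1 X111.52 Y118.86
G1 X108.25 Y124.27
G0 X112.72 Y127.75
M4 S860
G1 X101.41 Y101.98 F1434
G1 X92.72 Y80.38
G1 X86.65 Y62.94
G1 X83.20 Y49.67
G1 X82.37 Y40.56
G0 X146.69 Y36.99
M4 S156
G1 X144.32 Y44.28 F2712
G1 X138.11 Y48.79
G1 X130.45 Y48.79
G1 X124.24 Y44.28
G1 X121.87 Y36.99
G1 X124.24 Y29.70
G1 X130.45 Y25.19
G1 X138.11 Y25.19
G1 X144.32 Y29.70
G1 X146.69 Y36.99
G0 X76.94 Y132.99
M4 S156
G1 X128.11 Y132.99 F2712
G1 X128.11 Y113.56
G1 X76.94 Y113.56
G1 X76.94 Y132.99
M5
G0 X0.00 Y0.00

viewBox `0 0 156.68 171.11` with mm width/height → 1 unit = 1 mm. Flip: y_m = 171.11 − y_svg.

**Shape 1** — `<rect>` rectangle, stroke `#ff00ff` → cut (S860, F1434). Machine vertices: (65.03,129.22) → (101.75,129.22) → (101.75,120.45) → (65.03,120.45) → (65.03,129.22). Closed: final G1 returns to the first vertex.

**Shape 2** — `<polyline>` open polyline, stroke `#ff00ff` → cut (S860, F1434). Machine vertices: (149.01,97.48) → (26.47,123.60) → (25.21,28.75) → (8.01,109.08). Open path.

**Shape 3** — `<circle>` circle, stroke `#ff00ff` → cut (S860, F1434). Machine vertices: (111.76,45.06) → (110.88,47.76) → (108.58,49.43) → (105.74,49.43) → (103.44,47.76) → (102.56,45.06) → (103.44,42.36) → (105.74,40.69) → (108.58,40.69) → (110.88,42.36) → (111.76,45.06). Closed: final G1 returns to the first vertex.

**Shape 4** — `<path>` closed polygon, stroke `#ff00ff` → cut (S860, F1434). Machine vertices: (107.32,86.52) → (31.08,45.84) → (23.90,58.56) → (107.32,86.52). Closed: final G1 returns to the first vertex.

**Shape 5** — `<path>` quadratic bezier, stroke `#ff00ff` → cut (S860, F1434). Control points (SVG): P0=(92.56,103.79), P1=(120.44,56.64), P2=(108.25,46.84); sampled at t=k/5. Machine vertices: (92.56,67.32) → (102.11,84.69) → (108.45,99.06) → (111.59,110.45) → (111.52,118.86) → (108.25,124.27). Open path.

**Shape 6** — `<path>` quadratic bezier, stroke `#ff00ff` → cut (S860, F1434). Control points (SVG): P0=(112.72,43.36), P1=(81.18,112.99), P2=(82.37,130.55); sampled at t=k/5. Machine vertices: (112.72,127.75) → (101.41,101.98) → (92.72,80.38) → (86.65,62.94) → (83.20,49.67) → (82.37,40.56). Open path.

**Shape 7** — `<circle>` circle, stroke `#000000` → engrave (S156, F2712). Machine vertices: (146.69,36.99) → (144.32,44.28) → (138.11,48.79) → (130.45,48.79) → (124.24,44.28) → (121.87,36.99) → (124.24,29.70) → (130.45,25.19) → (138.11,25.19) → (144.32,29.70) → (146.69,36.99). Closed: final G1 returns to the first vertex.

**Shape 8** — `<polygon>` rectangle, stroke `#000000` → engrave (S156, F2712). Machine vertices: (76.94,132.99) → (128.11,132.99) → (128.11,113.56) → (76.94,113.56) → (76.94,132.99). Closed: final G1 returns to the first vertex.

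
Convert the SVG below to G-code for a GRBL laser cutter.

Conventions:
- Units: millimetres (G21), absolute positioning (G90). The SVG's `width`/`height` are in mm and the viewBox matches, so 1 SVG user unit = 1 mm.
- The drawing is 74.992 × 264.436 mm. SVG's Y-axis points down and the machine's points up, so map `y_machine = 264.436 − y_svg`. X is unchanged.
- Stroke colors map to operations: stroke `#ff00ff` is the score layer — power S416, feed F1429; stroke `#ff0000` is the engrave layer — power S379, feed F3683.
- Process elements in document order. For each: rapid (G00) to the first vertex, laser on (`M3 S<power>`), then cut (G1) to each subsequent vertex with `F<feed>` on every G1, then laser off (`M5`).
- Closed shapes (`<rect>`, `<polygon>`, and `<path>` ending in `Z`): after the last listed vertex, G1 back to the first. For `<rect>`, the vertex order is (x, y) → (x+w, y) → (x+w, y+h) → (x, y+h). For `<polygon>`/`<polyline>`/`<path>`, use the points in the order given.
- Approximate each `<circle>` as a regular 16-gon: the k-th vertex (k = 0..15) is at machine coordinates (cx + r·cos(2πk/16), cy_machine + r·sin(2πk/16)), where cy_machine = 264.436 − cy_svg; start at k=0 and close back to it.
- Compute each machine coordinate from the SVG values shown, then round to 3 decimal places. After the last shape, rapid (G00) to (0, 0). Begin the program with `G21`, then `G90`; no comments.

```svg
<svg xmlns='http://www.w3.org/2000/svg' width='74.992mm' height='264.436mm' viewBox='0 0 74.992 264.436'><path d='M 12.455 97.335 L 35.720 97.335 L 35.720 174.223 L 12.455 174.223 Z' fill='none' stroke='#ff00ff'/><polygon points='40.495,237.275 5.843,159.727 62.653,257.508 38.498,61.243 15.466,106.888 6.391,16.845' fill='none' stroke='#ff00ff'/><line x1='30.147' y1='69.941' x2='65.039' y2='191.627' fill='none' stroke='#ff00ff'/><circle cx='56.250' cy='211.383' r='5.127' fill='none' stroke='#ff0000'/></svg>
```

viewBox `0 0 74.992 264.436` with mm width/height → 1 unit = 1 mm. Flip: y_m = 264.436 − y_svg.

**Shape 1** — `<path>` rectangle, stroke `#ff00ff` → score (S416, F1429). Machine vertices: (12.455,167.101) → (35.720,167.101) → (35.720,90.213) → (12.455,90.213) → (12.455,167.101). Closed: final G1 returns to the first vertex.

**Shape 2** — `<polygon>` closed polygon, stroke `#ff00ff` → score (S416, F1429). Machine vertices: (40.495,27.161) → (5.843,104.709) → (62.653,6.928) → (38.498,203.193) → (15.466,157.548) → (6.391,247.591) → (40.495,27.161). Closed: final G1 returns to the first vertex.

**Shape 3** — `<line>` line segment, stroke `#ff00ff` → score (S416, F1429). Machine vertices: (30.147,194.495) → (65.039,72.809). Open path.

**Shape 4** — `<circle>` circle, stroke `#ff0000` → engrave (S379, F3683). Machine vertices: (61.377,53.053) → (60.987,55.015) → (59.875,56.678) → (58.212,57.790) → (56.250,58.180) → (54.288,57.790) → (52.625,56.678) → (51.513,55.015) → (51.123,53.053) → (51.513,51.091) → (52.625,49.428) → (54.288,48.316) → (56.250,47.926) → (58.212,48.316) → (59.875,49.428) → (60.987,51.091) → (61.377,53.053). Closed: final G1 returns to the first vertex.

G21
G90
G00 X12.455 Y167.101
M3 S416
G1 X35.720 Y167.101 F1429
G1 X35.720 Y90.213 F1429
G1 X12.455 Y90.213 F1429
G1 X12.455 Y167.101 F1429
M5
G00 X40.495 Y27.161
M3 S416
G1 X5.843 Y104.709 F1429
G1 X62.653 Y6.928 F1429
G1 X38.498 Y203.193 F1429
G1 X15.466 Y157.548 F1429
G1 X6.391 Y247.591 F1429
G1 X40.495 Y27.161 F1429
M5
G00 X30.147 Y194.495
M3 S416
G1 X65.039 Y72.809 F1429
M5
G00 X61.377 Y53.053
M3 S379
G1 X60.987 Y55.015 F3683
G1 X59.875 Y56.678 F3683
G1 X58.212 Y57.790 F3683
G1 X56.250 Y58.180 F3683
G1 X54.288 Y57.790 F3683
G1 X52.625 Y56.678 F3683
G1 X51.513 Y55.015 F3683
G1 X51.123 Y53.053 F3683
G1 X51.513 Y51.091 F3683
G1 X52.625 Y49.428 F3683
G1 X54.288 Y48.316 F3683
G1 X56.250 Y47.926 F3683
G1 X58.212 Y48.316 F3683
G1 X59.875 Y49.428 F3683
G1 X60.987 Y51.091 F3683
G1 X61.377 Y53.053 F3683
M5
G00 X0.000 Y0.000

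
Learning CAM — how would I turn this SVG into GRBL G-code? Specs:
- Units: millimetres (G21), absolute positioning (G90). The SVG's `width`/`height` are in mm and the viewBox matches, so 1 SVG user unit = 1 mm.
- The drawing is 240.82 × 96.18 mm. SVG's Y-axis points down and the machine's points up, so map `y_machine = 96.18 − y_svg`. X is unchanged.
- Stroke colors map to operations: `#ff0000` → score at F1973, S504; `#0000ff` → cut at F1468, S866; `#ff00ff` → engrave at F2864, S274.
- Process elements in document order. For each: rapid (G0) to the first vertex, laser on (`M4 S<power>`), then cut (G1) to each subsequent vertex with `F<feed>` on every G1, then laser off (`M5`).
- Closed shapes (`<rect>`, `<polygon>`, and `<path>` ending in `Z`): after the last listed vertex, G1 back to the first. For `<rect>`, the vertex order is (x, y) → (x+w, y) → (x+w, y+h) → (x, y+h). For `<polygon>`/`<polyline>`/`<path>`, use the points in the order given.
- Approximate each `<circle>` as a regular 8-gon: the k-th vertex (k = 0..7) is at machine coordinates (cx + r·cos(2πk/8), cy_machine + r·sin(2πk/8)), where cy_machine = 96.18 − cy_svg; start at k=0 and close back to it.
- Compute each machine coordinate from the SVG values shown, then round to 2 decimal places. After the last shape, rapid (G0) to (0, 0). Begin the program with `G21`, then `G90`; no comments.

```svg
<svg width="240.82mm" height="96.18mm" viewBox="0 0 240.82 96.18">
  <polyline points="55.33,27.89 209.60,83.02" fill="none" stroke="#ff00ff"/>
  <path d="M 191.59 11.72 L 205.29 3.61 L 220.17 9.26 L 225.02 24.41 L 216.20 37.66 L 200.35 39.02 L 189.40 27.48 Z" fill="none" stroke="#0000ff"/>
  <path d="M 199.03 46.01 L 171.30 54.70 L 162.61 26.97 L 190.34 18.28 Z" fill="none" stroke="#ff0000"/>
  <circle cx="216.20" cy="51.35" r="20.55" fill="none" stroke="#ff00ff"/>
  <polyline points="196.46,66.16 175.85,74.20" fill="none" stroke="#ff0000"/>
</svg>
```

viewBox `0 0 240.82 96.18` with mm width/height → 1 unit = 1 mm. Flip: y_m = 96.18 − y_svg.

**Shape 1** — `<polyline>` line segment, stroke `#ff00ff` → engrave (S274, F2864). Machine vertices: (55.33,68.29) → (209.60,13.16). Open path.

**Shape 2** — `<path>` regular polygon, stroke `#0000ff` → cut (S866, F1468). Machine vertices: (191.59,84.46) → (205.29,92.57) → (220.17,86.92) → (225.02,71.77) → (216.20,58.52) → (200.35,57.16) → (189.40,68.70) → (191.59,84.46). Closed: final G1 returns to the first vertex.

**Shape 3** — `<path>` regular polygon, stroke `#ff0000` → score (S504, F1973). Machine vertices: (199.03,50.17) → (171.30,41.48) → (162.61,69.21) → (190.34,77.90) → (199.03,50.17). Closed: final G1 returns to the first vertex.

**Shape 4** — `<circle>` circle, stroke `#ff00ff` → engrave (S274, F2864). Machine vertices: (236.75,44.83) → (230.73,59.36) → (216.20,65.38) → (201.67,59.36) → (195.65,44.83) → (201.67,30.30) → (216.20,24.28) → (230.73,30.30) → (236.75,44.83). Closed: final G1 returns to the first vertex.

**Shape 5** — `<polyline>` line segment, stroke `#ff0000` → score (S504, F1973). Machine vertices: (196.46,30.02) → (175.85,21.98). Open path.

G21
G90
G0 X55.33 Y68.29
M4 S274
G1 X209.60 Y13.16 F2864
M5
G0 X191.59 Y84.46
M4 S866
G1 X205.29 Y92.57 F1468
G1 X220.17 Y86.92 F1468
G1 X225.02 Y71.77 F1468
G1 X216.20 Y58.52 F1468
G1 X200.35 Y57.16 F1468
G1 X189.40 Y68.70 F1468
G1 X191.59 Y84.46 F1468
M5
G0 X199.03 Y50.17
M4 S504
G1 X171.30 Y41.48 F1973
G1 X162.61 Y69.21 F1973
G1 X190.34 Y77.90 F1973
G1 X199.03 Y50.17 F1973
M5
G0 X236.75 Y44.83
M4 S274
G1 X230.73 Y59.36 F2864
G1 X216.20 Y65.38 F2864
G1 X201.67 Y59.36 F2864
G1 X195.65 Y44.83 F2864
G1 X201.67 Y30.30 F2864
G1 X216.20 Y24.28 F2864
G1 X230.73 Y30.30 F2864
G1 X236.75 Y44.83 F2864
M5
G0 X196.46 Y30.02
M4 S504
G1 X175.85 Y21.98 F1973
M5
G0 X0.00 Y0.00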